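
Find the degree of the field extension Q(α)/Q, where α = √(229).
[Q(α):Q] = 2

[Q(α):Q] equals the degree of the minimal polynomial of α. Here α^2 = 229 and x^2 - 229 is irreducible (d = 229 is squarefree, ≠ 1, hence not a square), so deg(m_α) = 2. Thus [Q(α):Q] = 2.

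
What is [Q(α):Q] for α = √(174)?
[Q(α):Q] = 2

[Q(α):Q] equals the degree of the minimal polynomial of α. Here α^2 = 174 and x^2 - 174 is irreducible (d = 174 is squarefree, ≠ 1, hence not a square), so deg(m_α) = 2. Thus [Q(α):Q] = 2.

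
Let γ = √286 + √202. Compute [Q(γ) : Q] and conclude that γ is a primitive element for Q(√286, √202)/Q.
[Q(γ) : Q] = 4 (equivalently, Q(γ) = Q(√286, √202))

Obviously Q(γ) ⊆ Q(√286, √202), and [Q(√286, √202):Q] = 4 (since 286, 202 are distinct squarefree integers > 1 with 57772 not a perfect square). To show equality we compute the minimal polynomial of γ. From γ = √286 + √202: γ^2 = 286 + 2√(57772) + 202 = 488 + 2√(57772), so γ^2 - 488 = 2√(57772); squaring, (γ^2 - 488)^2 = 4·57772, i.e. γ^4 - 976γ^2 + 238144 - 231088 = 0, i.e. γ^4 - 976γ^2 + 7056 = 0. So γ is a root of x^4 - 976x^2 + 7056. This polynomial is irreducible over Q: it has no rational root (each ±√286 ± √202 is irrational), and any factorization into two quadratics over Q would force √(57772) ∈ Q (pairing opposite roots) or √286, √202 ∈ Q (other pairings), all impossible. Hence [Q(γ):Q] = 4 = [Q(√286, √202):Q], so Q(γ) = Q(√286, √202).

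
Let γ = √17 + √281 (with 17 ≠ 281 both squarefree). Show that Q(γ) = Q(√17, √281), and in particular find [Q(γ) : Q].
[Q(γ) : Q] = 4 (equivalently, Q(γ) = Q(√17, √281))

Obviously Q(γ) ⊆ Q(√17, √281), and [Q(√17, √281):Q] = 4 (since 17, 281 are distinct squarefree integers > 1 with 4777 not a perfect square). To show equality we compute the minimal polynomial of γ. From γ = √17 + √281: γ^2 = 17 + 2√(4777) + 281 = 298 + 2√(4777), so γ^2 - 298 = 2√(4777); squaring, (γ^2 - 298)^2 = 4·4777, i.e. γ^4 - 596γ^2 + 88804 - 19108 = 0, i.e. γ^4 - 596γ^2 + 69696 = 0. So γ is a root of x^4 - 596x^2 + 69696. This polynomial is irreducible over Q: it has no rational root (each ±√17 ± √281 is irrational), and any factorization into two quadratics over Q would force √(4777) ∈ Q (pairing opposite roots) or √17, √281 ∈ Q (other pairings), all impossible. Hence [Q(γ):Q] = 4 = [Q(√17, √281):Q], so Q(γ) = Q(√17, √281).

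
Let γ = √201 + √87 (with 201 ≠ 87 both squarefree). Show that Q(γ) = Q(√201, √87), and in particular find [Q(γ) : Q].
[Q(γ) : Q] = 4 (equivalently, Q(γ) = Q(√201, √87))

Obviously Q(γ) ⊆ Q(√201, √87), and [Q(√201, √87):Q] = 4 (since 201, 87 are distinct squarefree integers > 1 with 17487 not a perfect square). To show equality we compute the minimal polynomial of γ. From γ = √201 + √87: γ^2 = 201 + 2√(17487) + 87 = 288 + 2√(17487), so γ^2 - 288 = 2√(17487); squaring, (γ^2 - 288)^2 = 4·17487, i.e. γ^4 - 576γ^2 + 82944 - 69948 = 0, i.e. γ^4 - 576γ^2 + 12996 = 0. So γ is a root of x^4 - 576x^2 + 12996. This polynomial is irreducible over Q: it has no rational root (each ±√201 ± √87 is irrational), and any factorization into two quadratics over Q would force √(17487) ∈ Q (pairing opposite roots) or √201, √87 ∈ Q (other pairings), all impossible. Hence [Q(γ):Q] = 4 = [Q(√201, √87):Q], so Q(γ) = Q(√201, √87).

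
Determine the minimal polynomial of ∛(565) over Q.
m_α(x) = x^3 - 565

α satisfies α^3 = 565, so x^3 - 565 annihilates α. By the rational root test, a rational root p/q (in lowest terms) of x^3 - 565 would satisfy p^3 = 565 q^3, forcing q = 1 and p^3 = 565; but 565 is not a perfect cube, contradiction. A monic cubic over Q with no rational root is irreducible (any nontrivial factorization would include a linear factor). Hence x^3 - 565 is the minimal polynomial of α, and in particular [Q(α):Q] = 3.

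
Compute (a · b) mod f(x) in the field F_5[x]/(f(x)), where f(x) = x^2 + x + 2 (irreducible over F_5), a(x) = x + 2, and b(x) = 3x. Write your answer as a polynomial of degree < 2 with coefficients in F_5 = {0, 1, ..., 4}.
a · b ≡ 3x + 4 (mod f(x))

Multiply in F_5[x]: a(x)·b(x) = (x + 2)·(3x) = 3x^2 + x. This has degree ≥ 2, so divide by f(x) over F_5: 3x^2 + x = (3)·(x^2 + x + 2) + (3x + 4). Hence a·b ≡ 3x + 4 (mod f). (F_5[x]/(f) is a field with 5^2 = 25 elements since f is irreducible of degree 2.)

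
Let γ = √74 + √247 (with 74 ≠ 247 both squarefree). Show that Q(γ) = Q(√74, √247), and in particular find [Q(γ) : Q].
[Q(γ) : Q] = 4 (equivalently, Q(γ) = Q(√74, √247))

Obviously Q(γ) ⊆ Q(√74, √247), and [Q(√74, √247):Q] = 4 (since 74, 247 are distinct squarefree integers > 1 with 18278 not a perfect square). To show equality we compute the minimal polynomial of γ. From γ = √74 + √247: γ^2 = 74 + 2√(18278) + 247 = 321 + 2√(18278), so γ^2 - 321 = 2√(18278); squaring, (γ^2 - 321)^2 = 4·18278, i.e. γ^4 - 642γ^2 + 103041 - 73112 = 0, i.e. γ^4 - 642γ^2 + 29929 = 0. So γ is a root of x^4 - 642x^2 + 29929. This polynomial is irreducible over Q: it has no rational root (each ±√74 ± √247 is irrational), and any factorization into two quadratics over Q would force √(18278) ∈ Q (pairing opposite roots) or √74, √247 ∈ Q (other pairings), all impossible. Hence [Q(γ):Q] = 4 = [Q(√74, √247):Q], so Q(γ) = Q(√74, √247).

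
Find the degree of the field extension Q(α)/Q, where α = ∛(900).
[Q(α):Q] = 3

The minimal polynomial of α is x^3 - 900, irreducible over Q since 900 is not a perfect cube (so x^3 - 900 has no rational root). Hence [Q(α):Q] = deg(m_α) = 3.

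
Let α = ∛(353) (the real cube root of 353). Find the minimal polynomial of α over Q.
m_α(x) = x^3 - 353

α satisfies α^3 = 353, so x^3 - 353 annihilates α. By the rational root test, a rational root p/q (in lowest terms) of x^3 - 353 would satisfy p^3 = 353 q^3, forcing q = 1 and p^3 = 353; but 353 is not a perfect cube, contradiction. A monic cubic over Q with no rational root is irreducible (any nontrivial factorization would include a linear factor). Hence x^3 - 353 is the minimal polynomial of α, and in particular [Q(α):Q] = 3.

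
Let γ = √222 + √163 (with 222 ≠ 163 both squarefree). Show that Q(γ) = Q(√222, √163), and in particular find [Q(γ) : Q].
[Q(γ) : Q] = 4 (equivalently, Q(γ) = Q(√222, √163))

Obviously Q(γ) ⊆ Q(√222, √163), and [Q(√222, √163):Q] = 4 (since 222, 163 are distinct squarefree integers > 1 with 36186 not a perfect square). To show equality we compute the minimal polynomial of γ. From γ = √222 + √163: γ^2 = 222 + 2√(36186) + 163 = 385 + 2√(36186), so γ^2 - 385 = 2√(36186); squaring, (γ^2 - 385)^2 = 4·36186, i.e. γ^4 - 770γ^2 + 148225 - 144744 = 0, i.e. γ^4 - 770γ^2 + 3481 = 0. So γ is a root of x^4 - 770x^2 + 3481. This polynomial is irreducible over Q: it has no rational root (each ±√222 ± √163 is irrational), and any factorization into two quadratics over Q would force √(36186) ∈ Q (pairing opposite roots) or √222, √163 ∈ Q (other pairings), all impossible. Hence [Q(γ):Q] = 4 = [Q(√222, √163):Q], so Q(γ) = Q(√222, √163).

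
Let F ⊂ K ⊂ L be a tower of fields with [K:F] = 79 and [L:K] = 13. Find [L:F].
[L:F] = 1027

The tower law says that for any tower of field extensions F ⊂ K ⊂ L with finite degrees, [L:F] = [L:K] · [K:F]. Here this gives [L:F] = 13 · 79 = 1027.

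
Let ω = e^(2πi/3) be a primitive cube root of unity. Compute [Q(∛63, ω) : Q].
[Q(∛63, ω) : Q] = 6

[Q(∛63):Q] = 3 (min poly x^3 - 63, irreducible since 63 is not a perfect cube). [Q(ω):Q] = 2 (min poly x^2 + x + 1). Since Q(∛63) ⊂ R and ω ∉ R, we have ω ∉ Q(∛63), so x^2 + x + 1 remains irreducible over Q(∛63) and [Q(∛63, ω) : Q(∛63)] = 2. By the tower law, [Q(∛63, ω) : Q] = 3 · 2 = 6. (In fact Q(∛63, ω) is the splitting field of x^3 - 63 over Q.)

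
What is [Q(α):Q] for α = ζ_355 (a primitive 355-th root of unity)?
[Q(α):Q] = 280

The minimal polynomial of ζ_355 over Q is the 355-th cyclotomic polynomial Φ_355(x), which is irreducible over Q and has degree φ(355) = 280. Hence [Q(α):Q] = φ(355) = 280.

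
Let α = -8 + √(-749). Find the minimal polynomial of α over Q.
m_α(x) = x^2 + 16x + 813

From α + 8 = √(-749), squaring gives (α + 8)^2 = -749, i.e. α^2 + 16α + 64 = -749, so α^2 + 16α + 813 = 0. The discriminant of x^2 + 16x + 813 is (16)^2 - 4·(813) = 256 - 3252 = -2996, and 4·(-749) is not a perfect square in Q since -749 is squarefree and ≠ 1. Hence x^2 + 16x + 813 is irreducible over Q and is the minimal polynomial of α.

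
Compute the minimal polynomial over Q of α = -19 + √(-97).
m_α(x) = x^2 + 38x + 458

From α + 19 = √(-97), squaring gives (α + 19)^2 = -97, i.e. α^2 + 38α + 361 = -97, so α^2 + 38α + 458 = 0. The discriminant of x^2 + 38x + 458 is (38)^2 - 4·(458) = 1444 - 1832 = -388, and 4·(-97) is not a perfect square in Q since -97 is squarefree and ≠ 1. Hence x^2 + 38x + 458 is irreducible over Q and is the minimal polynomial of α.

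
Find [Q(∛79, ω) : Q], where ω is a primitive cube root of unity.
[Q(∛79, ω) : Q] = 6

[Q(∛79):Q] = 3 (min poly x^3 - 79, irreducible since 79 is not a perfect cube). [Q(ω):Q] = 2 (min poly x^2 + x + 1). Since Q(∛79) ⊂ R and ω ∉ R, we have ω ∉ Q(∛79), so x^2 + x + 1 remains irreducible over Q(∛79) and [Q(∛79, ω) : Q(∛79)] = 2. By the tower law, [Q(∛79, ω) : Q] = 3 · 2 = 6. (In fact Q(∛79, ω) is the splitting field of x^3 - 79 over Q.)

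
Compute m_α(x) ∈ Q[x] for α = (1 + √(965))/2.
m_α(x) = x^2 - x - 241

From 2α - 1 = √(965), squaring gives (2α - 1)^2 = 965, i.e. 4α^2 - 4α + 1 = 965, so α^2 - α + (1 - 965)/4 = 0. Since 965 ≡ 1 (mod 4), (1 - 965)/4 = -241 ∈ Z. The polynomial x^2 - x - 241 has discriminant 1 - 4·(-241) = 965, which is not a perfect square in Q (d = 965 is squarefree and ≠ 1), so x^2 - x - 241 is irreducible over Q. It is the minimal polynomial of α.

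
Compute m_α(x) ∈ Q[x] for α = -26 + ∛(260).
m_α(x) = x^3 + 78x^2 + 2028x + 17316

Set β = α + 26 = ∛(260), so β^3 = 260. Then (α + 26)^3 - 260 = 0, i.e. α is a root of g(x) = (x + 26)^3 - 260 = x^3 + 78x^2 + 2028x + 17316. Since g(x) = h(x + 26) where h(x) = x^3 - 260, and h is irreducible over Q (because 260 is not a perfect cube, so h has no rational root, and a monic cubic with no rational root is irreducible), g is also irreducible (irreducibility is preserved under the substitution x → x + 26). Hence m_α(x) = x^3 + 78x^2 + 2028x + 17316.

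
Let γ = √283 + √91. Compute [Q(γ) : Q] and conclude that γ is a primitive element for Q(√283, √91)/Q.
[Q(γ) : Q] = 4 (equivalently, Q(γ) = Q(√283, √91))

Obviously Q(γ) ⊆ Q(√283, √91), and [Q(√283, √91):Q] = 4 (since 283, 91 are distinct squarefree integers > 1 with 25753 not a perfect square). To show equality we compute the minimal polynomial of γ. From γ = √283 + √91: γ^2 = 283 + 2√(25753) + 91 = 374 + 2√(25753), so γ^2 - 374 = 2√(25753); squaring, (γ^2 - 374)^2 = 4·25753, i.e. γ^4 - 748γ^2 + 139876 - 103012 = 0, i.e. γ^4 - 748γ^2 + 36864 = 0. So γ is a root of x^4 - 748x^2 + 36864. This polynomial is irreducible over Q: it has no rational root (each ±√283 ± √91 is irrational), and any factorization into two quadratics over Q would force √(25753) ∈ Q (pairing opposite roots) or √283, √91 ∈ Q (other pairings), all impossible. Hence [Q(γ):Q] = 4 = [Q(√283, √91):Q], so Q(γ) = Q(√283, √91).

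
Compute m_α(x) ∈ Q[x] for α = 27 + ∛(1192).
m_α(x) = x^3 - 81x^2 + 2187x - 20875

Set β = α - 27 = ∛(1192), so β^3 = 1192. Then (α - 27)^3 - 1192 = 0, i.e. α is a root of g(x) = (x - 27)^3 - 1192 = x^3 - 81x^2 + 2187x - 20875. Since g(x) = h(x - 27) where h(x) = x^3 - 1192, and h is irreducible over Q (because 1192 is not a perfect cube, so h has no rational root, and a monic cubic with no rational root is irreducible), g is also irreducible (irreducibility is preserved under the substitution x → x - 27). Hence m_α(x) = x^3 - 81x^2 + 2187x - 20875.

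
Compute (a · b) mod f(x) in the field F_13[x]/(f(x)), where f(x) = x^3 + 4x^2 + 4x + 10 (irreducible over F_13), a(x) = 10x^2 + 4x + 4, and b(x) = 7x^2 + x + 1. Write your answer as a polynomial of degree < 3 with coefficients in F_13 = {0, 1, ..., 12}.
a · b ≡ 2x^2 + 3x + 6 (mod f(x))

Multiply in F_13[x]: a(x)·b(x) = (10x^2 + 4x + 4)·(7x^2 + x + 1) = 5x^4 + 12x^3 + 3x^2 + 8x + 4. This has degree ≥ 3, so divide by f(x) over F_13: 5x^4 + 12x^3 + 3x^2 + 8x + 4 = (5x + 5)·(x^3 + 4x^2 + 4x + 10) + (2x^2 + 3x + 6). Hence a·b ≡ 2x^2 + 3x + 6 (mod f). (F_13[x]/(f) is a field with 13^3 = 2197 elements since f is irreducible of degree 3.)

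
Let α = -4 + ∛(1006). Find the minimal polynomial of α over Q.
m_α(x) = x^3 + 12x^2 + 48x - 942

Set β = α + 4 = ∛(1006), so β^3 = 1006. Then (α + 4)^3 - 1006 = 0, i.e. α is a root of g(x) = (x + 4)^3 - 1006 = x^3 + 12x^2 + 48x - 942. Since g(x) = h(x + 4) where h(x) = x^3 - 1006, and h is irreducible over Q (because 1006 is not a perfect cube, so h has no rational root, and a monic cubic with no rational root is irreducible), g is also irreducible (irreducibility is preserved under the substitution x → x + 4). Hence m_α(x) = x^3 + 12x^2 + 48x - 942.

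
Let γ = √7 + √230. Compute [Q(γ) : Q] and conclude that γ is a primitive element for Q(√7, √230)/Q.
[Q(γ) : Q] = 4 (equivalently, Q(γ) = Q(√7, √230))

Obviously Q(γ) ⊆ Q(√7, √230), and [Q(√7, √230):Q] = 4 (since 7, 230 are distinct squarefree integers > 1 with 1610 not a perfect square). To show equality we compute the minimal polynomial of γ. From γ = √7 + √230: γ^2 = 7 + 2√(1610) + 230 = 237 + 2√(1610), so γ^2 - 237 = 2√(1610); squaring, (γ^2 - 237)^2 = 4·1610, i.e. γ^4 - 474γ^2 + 56169 - 6440 = 0, i.e. γ^4 - 474γ^2 + 49729 = 0. So γ is a root of x^4 - 474x^2 + 49729. This polynomial is irreducible over Q: it has no rational root (each ±√7 ± √230 is irrational), and any factorization into two quadratics over Q would force √(1610) ∈ Q (pairing opposite roots) or √7, √230 ∈ Q (other pairings), all impossible. Hence [Q(γ):Q] = 4 = [Q(√7, √230):Q], so Q(γ) = Q(√7, √230).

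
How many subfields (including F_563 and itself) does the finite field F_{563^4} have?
F_{563^4} has 3 subfields

The subfields of F_{p^n} are exactly the fields F_{p^d} for d | n (each is the fixed field of the unique index-d subgroup of Gal(F_{p^n}/F_p) ≅ Z/nZ). The divisors of n = 4 are {1, 2, 4}, giving 3 subfields: F_{563^1}, F_{563^2}, F_{563^4}.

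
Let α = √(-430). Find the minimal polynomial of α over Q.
m_α(x) = x^2 + 430

α satisfies α^2 + 430 = 0, so x^2 + 430 annihilates α. Since d = -430 is squarefree and ≠ 1, it is not a perfect square in Q, so x^2 + 430 has no rational root and is therefore irreducible over Q (a degree-2 polynomial over a field is irreducible iff it has no root). Hence m_α(x) = x^2 + 430.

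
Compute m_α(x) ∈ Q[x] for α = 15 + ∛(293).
m_α(x) = x^3 - 45x^2 + 675x - 3668

Set β = α - 15 = ∛(293), so β^3 = 293. Then (α - 15)^3 - 293 = 0, i.e. α is a root of g(x) = (x - 15)^3 - 293 = x^3 - 45x^2 + 675x - 3668. Since g(x) = h(x - 15) where h(x) = x^3 - 293, and h is irreducible over Q (because 293 is not a perfect cube, so h has no rational root, and a monic cubic with no rational root is irreducible), g is also irreducible (irreducibility is preserved under the substitution x → x - 15). Hence m_α(x) = x^3 - 45x^2 + 675x - 3668.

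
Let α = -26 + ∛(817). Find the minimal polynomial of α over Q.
m_α(x) = x^3 + 78x^2 + 2028x + 16759

Set β = α + 26 = ∛(817), so β^3 = 817. Then (α + 26)^3 - 817 = 0, i.e. α is a root of g(x) = (x + 26)^3 - 817 = x^3 + 78x^2 + 2028x + 16759. Since g(x) = h(x + 26) where h(x) = x^3 - 817, and h is irreducible over Q (because 817 is not a perfect cube, so h has no rational root, and a monic cubic with no rational root is irreducible), g is also irreducible (irreducibility is preserved under the substitution x → x + 26). Hence m_α(x) = x^3 + 78x^2 + 2028x + 16759.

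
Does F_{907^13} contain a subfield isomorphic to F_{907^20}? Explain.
No: F_{907^20} is not a subfield of F_{907^13}

F_{p^m} embeds in F_{p^n} iff m | n. Here 20 ∤ 13 (since 13 = 0·20 + 13 with remainder 13 ≠ 0), so F_{907^20} is not a subfield of F_{907^13}. Equivalently: if it were, the tower law would give 20 = [F_{907^20}:F_907] dividing [F_{907^13}:F_907] = 13, contradiction.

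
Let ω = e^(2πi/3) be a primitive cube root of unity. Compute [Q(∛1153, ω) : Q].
[Q(∛1153, ω) : Q] = 6

[Q(∛1153):Q] = 3 (min poly x^3 - 1153, irreducible since 1153 is not a perfect cube). [Q(ω):Q] = 2 (min poly x^2 + x + 1). Since Q(∛1153) ⊂ R and ω ∉ R, we have ω ∉ Q(∛1153), so x^2 + x + 1 remains irreducible over Q(∛1153) and [Q(∛1153, ω) : Q(∛1153)] = 2. By the tower law, [Q(∛1153, ω) : Q] = 3 · 2 = 6. (In fact Q(∛1153, ω) is the splitting field of x^3 - 1153 over Q.)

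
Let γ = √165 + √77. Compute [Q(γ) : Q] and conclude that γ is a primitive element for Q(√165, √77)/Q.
[Q(γ) : Q] = 4 (equivalently, Q(γ) = Q(√165, √77))

Obviously Q(γ) ⊆ Q(√165, √77), and [Q(√165, √77):Q] = 4 (since 165, 77 are distinct squarefree integers > 1 with 12705 not a perfect square). To show equality we compute the minimal polynomial of γ. From γ = √165 + √77: γ^2 = 165 + 2√(12705) + 77 = 242 + 2√(12705), so γ^2 - 242 = 2√(12705); squaring, (γ^2 - 242)^2 = 4·12705, i.e. γ^4 - 484γ^2 + 58564 - 50820 = 0, i.e. γ^4 - 484γ^2 + 7744 = 0. So γ is a root of x^4 - 484x^2 + 7744. This polynomial is irreducible over Q: it has no rational root (each ±√165 ± √77 is irrational), and any factorization into two quadratics over Q would force √(12705) ∈ Q (pairing opposite roots) or √165, √77 ∈ Q (other pairings), all impossible. Hence [Q(γ):Q] = 4 = [Q(√165, √77):Q], so Q(γ) = Q(√165, √77).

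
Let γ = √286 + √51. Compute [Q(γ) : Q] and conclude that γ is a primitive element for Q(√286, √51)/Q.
[Q(γ) : Q] = 4 (equivalently, Q(γ) = Q(√286, √51))

Obviously Q(γ) ⊆ Q(√286, √51), and [Q(√286, √51):Q] = 4 (since 286, 51 are distinct squarefree integers > 1 with 14586 not a perfect square). To show equality we compute the minimal polynomial of γ. From γ = √286 + √51: γ^2 = 286 + 2√(14586) + 51 = 337 + 2√(14586), so γ^2 - 337 = 2√(14586); squaring, (γ^2 - 337)^2 = 4·14586, i.e. γ^4 - 674γ^2 + 113569 - 58344 = 0, i.e. γ^4 - 674γ^2 + 55225 = 0. So γ is a root of x^4 - 674x^2 + 55225. This polynomial is irreducible over Q: it has no rational root (each ±√286 ± √51 is irrational), and any factorization into two quadratics over Q would force √(14586) ∈ Q (pairing opposite roots) or √286, √51 ∈ Q (other pairings), all impossible. Hence [Q(γ):Q] = 4 = [Q(√286, √51):Q], so Q(γ) = Q(√286, √51).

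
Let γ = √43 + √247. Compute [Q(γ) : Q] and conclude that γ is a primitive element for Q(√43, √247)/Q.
[Q(γ) : Q] = 4 (equivalently, Q(γ) = Q(√43, √247))

Obviously Q(γ) ⊆ Q(√43, √247), and [Q(√43, √247):Q] = 4 (since 43, 247 are distinct squarefree integers > 1 with 10621 not a perfect square). To show equality we compute the minimal polynomial of γ. From γ = √43 + √247: γ^2 = 43 + 2√(10621) + 247 = 290 + 2√(10621), so γ^2 - 290 = 2√(10621); squaring, (γ^2 - 290)^2 = 4·10621, i.e. γ^4 - 580γ^2 + 84100 - 42484 = 0, i.e. γ^4 - 580γ^2 + 41616 = 0. So γ is a root of x^4 - 580x^2 + 41616. This polynomial is irreducible over Q: it has no rational root (each ±√43 ± √247 is irrational), and any factorization into two quadratics over Q would force √(10621) ∈ Q (pairing opposite roots) or √43, √247 ∈ Q (other pairings), all impossible. Hence [Q(γ):Q] = 4 = [Q(√43, √247):Q], so Q(γ) = Q(√43, √247).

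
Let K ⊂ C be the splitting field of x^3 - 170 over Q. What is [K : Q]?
[K : Q] = 6

The roots of x^3 - 170 are ∛170, ω∛170, ω^2∛170 where ω = e^(2πi/3) is a primitive cube root of unity, so K = Q(∛170, ω). Now [Q(∛170):Q] = 3 (since 170 is not a perfect cube, x^3 - 170 is irreducible) and [Q(ω):Q] = 2. Both 2 and 3 divide [K:Q], and [K:Q] ≤ 3·2 = 6, so [K:Q] = 6. (Equivalently: Q(∛170) ⊂ R but ω ∉ R, so [K : Q(∛170)] = 2.)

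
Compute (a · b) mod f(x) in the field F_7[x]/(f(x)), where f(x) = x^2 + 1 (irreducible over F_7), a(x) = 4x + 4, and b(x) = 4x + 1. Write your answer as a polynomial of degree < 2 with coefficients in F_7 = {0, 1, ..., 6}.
a · b ≡ 6x + 2 (mod f(x))

Multiply in F_7[x]: a(x)·b(x) = (4x + 4)·(4x + 1) = 2x^2 + 6x + 4. This has degree ≥ 2, so divide by f(x) over F_7: 2x^2 + 6x + 4 = (2)·(x^2 + 1) + (6x + 2). Hence a·b ≡ 6x + 2 (mod f). (F_7[x]/(f) is a field with 7^2 = 49 elements since f is irreducible of degree 2.)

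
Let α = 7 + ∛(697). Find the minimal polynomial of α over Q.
m_α(x) = x^3 - 21x^2 + 147x - 1040

Set β = α - 7 = ∛(697), so β^3 = 697. Then (α - 7)^3 - 697 = 0, i.e. α is a root of g(x) = (x - 7)^3 - 697 = x^3 - 21x^2 + 147x - 1040. Since g(x) = h(x - 7) where h(x) = x^3 - 697, and h is irreducible over Q (because 697 is not a perfect cube, so h has no rational root, and a monic cubic with no rational root is irreducible), g is also irreducible (irreducibility is preserved under the substitution x → x - 7). Hence m_α(x) = x^3 - 21x^2 + 147x - 1040.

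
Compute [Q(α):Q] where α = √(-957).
[Q(α):Q] = 2

[Q(α):Q] equals the degree of the minimal polynomial of α. Here α^2 = -957 and x^2 + 957 is irreducible (d = -957 is squarefree, ≠ 1, hence not a square), so deg(m_α) = 2. Thus [Q(α):Q] = 2.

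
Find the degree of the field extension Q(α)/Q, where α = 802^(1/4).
[Q(α):Q] = 4

α is a root of x^4 - 802. By Eisenstein's criterion at the prime p = 2 (which divides the constant term 802 but p^2 = 4 does not, since 802 is squarefree), x^4 - 802 is irreducible over Q. Hence [Q(α):Q] = 4.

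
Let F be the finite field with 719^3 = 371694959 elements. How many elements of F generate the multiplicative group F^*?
There are φ(371694958) = 184775256 primitive elements

F_q^* is cyclic of order q - 1 = 371694958. A cyclic group of order m has exactly φ(m) generators. Here m = 371694958 = 2 · 359 · 487 · 1063, so the number of primitive elements is φ(371694958) = 184775256.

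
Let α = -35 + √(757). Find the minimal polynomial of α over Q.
m_α(x) = x^2 + 70x + 468

From α + 35 = √(757), squaring gives (α + 35)^2 = 757, i.e. α^2 + 70α + 1225 = 757, so α^2 + 70α + 468 = 0. The discriminant of x^2 + 70x + 468 is (70)^2 - 4·(468) = 4900 - 1872 = 3028, and 4·(757) is not a perfect square in Q since 757 is squarefree and ≠ 1. Hence x^2 + 70x + 468 is irreducible over Q and is the minimal polynomial of α.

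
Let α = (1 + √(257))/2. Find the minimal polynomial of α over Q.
m_α(x) = x^2 - x - 64

From 2α - 1 = √(257), squaring gives (2α - 1)^2 = 257, i.e. 4α^2 - 4α + 1 = 257, so α^2 - α + (1 - 257)/4 = 0. Since 257 ≡ 1 (mod 4), (1 - 257)/4 = -64 ∈ Z. The polynomial x^2 - x - 64 has discriminant 1 - 4·(-64) = 257, which is not a perfect square in Q (d = 257 is squarefree and ≠ 1), so x^2 - x - 64 is irreducible over Q. It is the minimal polynomial of α.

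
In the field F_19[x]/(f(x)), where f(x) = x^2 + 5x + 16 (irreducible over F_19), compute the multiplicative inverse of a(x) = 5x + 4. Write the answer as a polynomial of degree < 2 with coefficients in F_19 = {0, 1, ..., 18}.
a(x)^(-1) ≡ 17x + 3 (mod f(x))

Since f is irreducible over F_19, F_19[x]/(f) is a field and a(x) ≠ 0 has an inverse. Apply the extended Euclidean algorithm to f(x) and a(x) in F_19[x]: f(x) = (4x + 13)·a(x) + (2). The last nonzero remainder is the constant 2 = gcd(f, a) in F_19. Back-substituting through the division chain expresses 2 = s(x)·a(x) + t(x)·f(x) with s(x) ≡ 15x + 6 (mod f), so (15x + 6)·a(x) ≡ 2 (mod f). Multiplying by 2^(-1) ≡ 10 in F_19 gives a(x)^(-1) ≡ 10·(15x + 6) ≡ 17x + 3 (mod f). Check: (5x + 4)·(17x + 3) = 9x^2 + 7x + 12 ≡ 1 (mod x^2 + 5x + 16).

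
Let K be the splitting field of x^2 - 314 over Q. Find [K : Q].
[K : Q] = 2

f(x) = x^2 - 314 factors as (x - √314)(x + √314). The splitting field is K = Q(√314). Since 314 is squarefree and > 1, it is not a perfect square, so x^2 - 314 is irreducible over Q and [Q(√314) : Q] = 2. Hence [K : Q] = 2.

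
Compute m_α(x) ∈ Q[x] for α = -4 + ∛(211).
m_α(x) = x^3 + 12x^2 + 48x - 147

Set β = α + 4 = ∛(211), so β^3 = 211. Then (α + 4)^3 - 211 = 0, i.e. α is a root of g(x) = (x + 4)^3 - 211 = x^3 + 12x^2 + 48x - 147. Since g(x) = h(x + 4) where h(x) = x^3 - 211, and h is irreducible over Q (because 211 is not a perfect cube, so h has no rational root, and a monic cubic with no rational root is irreducible), g is also irreducible (irreducibility is preserved under the substitution x → x + 4). Hence m_α(x) = x^3 + 12x^2 + 48x - 147.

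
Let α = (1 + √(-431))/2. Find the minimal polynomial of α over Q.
m_α(x) = x^2 - x + 108

From 2α - 1 = √(-431), squaring gives (2α - 1)^2 = -431, i.e. 4α^2 - 4α + 1 = -431, so α^2 - α + (1 + 431)/4 = 0. Since -431 ≡ 1 (mod 4), (1 + 431)/4 = 108 ∈ Z. The polynomial x^2 - x + 108 has discriminant 1 - 4·(108) = -431, which is not a perfect square in Q (d = -431 is squarefree and ≠ 1), so x^2 - x + 108 is irreducible over Q. It is the minimal polynomial of α.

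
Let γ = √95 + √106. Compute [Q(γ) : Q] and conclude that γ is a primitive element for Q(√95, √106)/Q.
[Q(γ) : Q] = 4 (equivalently, Q(γ) = Q(√95, √106))

Obviously Q(γ) ⊆ Q(√95, √106), and [Q(√95, √106):Q] = 4 (since 95, 106 are distinct squarefree integers > 1 with 10070 not a perfect square). To show equality we compute the minimal polynomial of γ. From γ = √95 + √106: γ^2 = 95 + 2√(10070) + 106 = 201 + 2√(10070), so γ^2 - 201 = 2√(10070); squaring, (γ^2 - 201)^2 = 4·10070, i.e. γ^4 - 402γ^2 + 40401 - 40280 = 0, i.e. γ^4 - 402γ^2 + 121 = 0. So γ is a root of x^4 - 402x^2 + 121. This polynomial is irreducible over Q: it has no rational root (each ±√95 ± √106 is irrational), and any factorization into two quadratics over Q would force √(10070) ∈ Q (pairing opposite roots) or √95, √106 ∈ Q (other pairings), all impossible. Hence [Q(γ):Q] = 4 = [Q(√95, √106):Q], so Q(γ) = Q(√95, √106).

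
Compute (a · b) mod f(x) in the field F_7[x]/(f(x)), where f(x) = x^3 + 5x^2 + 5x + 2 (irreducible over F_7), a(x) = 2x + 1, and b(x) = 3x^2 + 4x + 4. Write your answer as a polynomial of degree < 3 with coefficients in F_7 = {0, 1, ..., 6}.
a · b ≡ 2x^2 + 3x + 6 (mod f(x))

Multiply in F_7[x]: a(x)·b(x) = (2x + 1)·(3x^2 + 4x + 4) = 6x^3 + 4x^2 + 5x + 4. This has degree ≥ 3, so divide by f(x) over F_7: 6x^3 + 4x^2 + 5x + 4 = (6)·(x^3 + 5x^2 + 5x + 2) + (2x^2 + 3x + 6). Hence a·b ≡ 2x^2 + 3x + 6 (mod f). (F_7[x]/(f) is a field with 7^3 = 343 elements since f is irreducible of degree 3.)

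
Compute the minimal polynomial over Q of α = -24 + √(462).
m_α(x) = x^2 + 48x + 114

From α + 24 = √(462), squaring gives (α + 24)^2 = 462, i.e. α^2 + 48α + 576 = 462, so α^2 + 48α + 114 = 0. The discriminant of x^2 + 48x + 114 is (48)^2 - 4·(114) = 2304 - 456 = 1848, and 4·(462) is not a perfect square in Q since 462 is squarefree and ≠ 1. Hence x^2 + 48x + 114 is irreducible over Q and is the minimal polynomial of α.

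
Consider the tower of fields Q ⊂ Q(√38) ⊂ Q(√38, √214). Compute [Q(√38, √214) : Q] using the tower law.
[Q(√38, √214) : Q] = 4

[Q(√38):Q] = 2 (min poly x^2 - 38, irreducible since 38 is squarefree > 1). For the top step, suppose √214 ∈ Q(√38), say √214 = c + d√38 with c, d ∈ Q. Squaring: 214 = c^2 + 38d^2 + 2cd√38. Since √38 ∉ Q this forces 2cd = 0. If d = 0 then √214 = c ∈ Q, contradicting 214 squarefree > 1. If c = 0 then 214 = 38d^2, so 38·214 = (38d)^2 is a perfect square in Q — but 38·214 = 8132 is not a perfect square (since 38 and 214 are distinct squarefree integers). Contradiction. Hence √214 ∉ Q(√38), so x^2 - 214 stays irreducible over Q(√38) and [Q(√38, √214) : Q(√38)] = 2. By the tower law, [Q(√38, √214) : Q] = 2 · 2 = 4.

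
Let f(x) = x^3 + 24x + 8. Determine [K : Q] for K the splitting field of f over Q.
[K : Q] = 6

By the rational root test, any rational root of the monic integer polynomial f(x) = x^3 + 24x + 8 must be an integer dividing the constant term 8, i.e. one of ±{1, 2, 4, 8}. Evaluating: f(1) = 33, f(-1) = -17, f(2) = 64, f(-2) = -48, f(4) = 168, f(-4) = -152, f(8) = 712, f(-8) = -696; none is 0, so f has no rational root and is therefore irreducible over Q (a cubic with no linear factor over a field is irreducible). For an irreducible cubic, the Galois group is A_3 or S_3 according as the discriminant disc(f) = -4a^3 - 27b^2 = -4·(24)^3 - 27·(8)^2 = -57024 is or is not a square in Q. Here disc(f) = -57024 is not a perfect square in Q, so the Galois group of f over Q is not contained in A_3 and must be all of S_3. The splitting field has degree |S_3| = 6 over Q, so [K : Q] = 6.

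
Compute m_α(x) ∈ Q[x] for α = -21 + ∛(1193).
m_α(x) = x^3 + 63x^2 + 1323x + 8068

Set β = α + 21 = ∛(1193), so β^3 = 1193. Then (α + 21)^3 - 1193 = 0, i.e. α is a root of g(x) = (x + 21)^3 - 1193 = x^3 + 63x^2 + 1323x + 8068. Since g(x) = h(x + 21) where h(x) = x^3 - 1193, and h is irreducible over Q (because 1193 is not a perfect cube, so h has no rational root, and a monic cubic with no rational root is irreducible), g is also irreducible (irreducibility is preserved under the substitution x → x + 21). Hence m_α(x) = x^3 + 63x^2 + 1323x + 8068.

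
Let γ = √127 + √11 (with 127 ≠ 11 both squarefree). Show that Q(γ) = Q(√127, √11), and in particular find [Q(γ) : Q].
[Q(γ) : Q] = 4 (equivalently, Q(γ) = Q(√127, √11))

Obviously Q(γ) ⊆ Q(√127, √11), and [Q(√127, √11):Q] = 4 (since 127, 11 are distinct squarefree integers > 1 with 1397 not a perfect square). To show equality we compute the minimal polynomial of γ. From γ = √127 + √11: γ^2 = 127 + 2√(1397) + 11 = 138 + 2√(1397), so γ^2 - 138 = 2√(1397); squaring, (γ^2 - 138)^2 = 4·1397, i.e. γ^4 - 276γ^2 + 19044 - 5588 = 0, i.e. γ^4 - 276γ^2 + 13456 = 0. So γ is a root of x^4 - 276x^2 + 13456. This polynomial is irreducible over Q: it has no rational root (each ±√127 ± √11 is irrational), and any factorization into two quadratics over Q would force √(1397) ∈ Q (pairing opposite roots) or √127, √11 ∈ Q (other pairings), all impossible. Hence [Q(γ):Q] = 4 = [Q(√127, √11):Q], so Q(γ) = Q(√127, √11).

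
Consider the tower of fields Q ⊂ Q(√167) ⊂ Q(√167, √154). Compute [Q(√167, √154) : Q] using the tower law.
[Q(√167, √154) : Q] = 4

[Q(√167):Q] = 2 (min poly x^2 - 167, irreducible since 167 is squarefree > 1). For the top step, suppose √154 ∈ Q(√167), say √154 = c + d√167 with c, d ∈ Q. Squaring: 154 = c^2 + 167d^2 + 2cd√167. Since √167 ∉ Q this forces 2cd = 0. If d = 0 then √154 = c ∈ Q, contradicting 154 squarefree > 1. If c = 0 then 154 = 167d^2, so 167·154 = (167d)^2 is a perfect square in Q — but 167·154 = 25718 is not a perfect square (since 167 and 154 are distinct squarefree integers). Contradiction. Hence √154 ∉ Q(√167), so x^2 - 154 stays irreducible over Q(√167) and [Q(√167, √154) : Q(√167)] = 2. By the tower law, [Q(√167, √154) : Q] = 2 · 2 = 4.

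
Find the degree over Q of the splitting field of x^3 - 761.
[K : Q] = 6

The roots of x^3 - 761 are ∛761, ω∛761, ω^2∛761 where ω = e^(2πi/3) is a primitive cube root of unity, so K = Q(∛761, ω). Now [Q(∛761):Q] = 3 (since 761 is not a perfect cube, x^3 - 761 is irreducible) and [Q(ω):Q] = 2. Both 2 and 3 divide [K:Q], and [K:Q] ≤ 3·2 = 6, so [K:Q] = 6. (Equivalently: Q(∛761) ⊂ R but ω ∉ R, so [K : Q(∛761)] = 2.)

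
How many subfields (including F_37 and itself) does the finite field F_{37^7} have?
F_{37^7} has 2 subfields

The subfields of F_{p^n} are exactly the fields F_{p^d} for d | n (each is the fixed field of the unique index-d subgroup of Gal(F_{p^n}/F_p) ≅ Z/nZ). The divisors of n = 7 are {1, 7}, giving 2 subfields: F_{37^1}, F_{37^7}.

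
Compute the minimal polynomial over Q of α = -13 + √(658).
m_α(x) = x^2 + 26x - 489

From α + 13 = √(658), squaring gives (α + 13)^2 = 658, i.e. α^2 + 26α + 169 = 658, so α^2 + 26α - 489 = 0. The discriminant of x^2 + 26x - 489 is (26)^2 - 4·(-489) = 676 + 1956 = 2632, and 4·(658) is not a perfect square in Q since 658 is squarefree and ≠ 1. Hence x^2 + 26x - 489 is irreducible over Q and is the minimal polynomial of α.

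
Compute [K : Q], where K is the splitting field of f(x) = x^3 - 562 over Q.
[K : Q] = 6

The roots of x^3 - 562 are ∛562, ω∛562, ω^2∛562 where ω = e^(2πi/3) is a primitive cube root of unity, so K = Q(∛562, ω). Now [Q(∛562):Q] = 3 (since 562 is not a perfect cube, x^3 - 562 is irreducible) and [Q(ω):Q] = 2. Both 2 and 3 divide [K:Q], and [K:Q] ≤ 3·2 = 6, so [K:Q] = 6. (Equivalently: Q(∛562) ⊂ R but ω ∉ R, so [K : Q(∛562)] = 2.)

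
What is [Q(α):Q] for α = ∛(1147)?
[Q(α):Q] = 3

The minimal polynomial of α is x^3 - 1147, irreducible over Q since 1147 is not a perfect cube (so x^3 - 1147 has no rational root). Hence [Q(α):Q] = deg(m_α) = 3.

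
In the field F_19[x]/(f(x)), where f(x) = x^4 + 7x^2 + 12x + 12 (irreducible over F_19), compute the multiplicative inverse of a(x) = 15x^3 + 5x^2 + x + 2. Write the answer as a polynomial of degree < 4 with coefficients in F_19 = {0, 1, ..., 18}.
a(x)^(-1) ≡ 15x^3 + 10x^2 + 2x + 3 (mod f(x))

Since f is irreducible over F_19, F_19[x]/(f) is a field and a(x) ≠ 0 has an inverse. Apply the extended Euclidean algorithm to f(x) and a(x) in F_19[x]: f(x) = (14x + 8)·a(x) + (10x^2 + 14x + 15);  a(x) = (11x + 6)·(10x^2 + 14x + 15) + (18x + 7);  (10x^2 + 14x + 15) = (9x + 11)·(18x + 7) + (14). The last nonzero remainder is the constant 14 = gcd(f, a) in F_19. Back-substituting through the division chain expresses 14 = s(x)·a(x) + t(x)·f(x) with s(x) ≡ x^3 + 7x^2 + 9x + 4 (mod f), so (x^3 + 7x^2 + 9x + 4)·a(x) ≡ 14 (mod f). Multiplying by 14^(-1) ≡ 15 in F_19 gives a(x)^(-1) ≡ 15·(x^3 + 7x^2 + 9x + 4) ≡ 15x^3 + 10x^2 + 2x + 3 (mod f). Check: (15x^3 + 5x^2 + x + 2)·(15x^3 + 10x^2 + 2x + 3) = 16x^6 + 16x^5 + 18x^2 + 7x + 6 ≡ 1 (mod x^4 + 7x^2 + 12x + 12).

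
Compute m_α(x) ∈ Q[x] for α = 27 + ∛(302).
m_α(x) = x^3 - 81x^2 + 2187x - 19985

Set β = α - 27 = ∛(302), so β^3 = 302. Then (α - 27)^3 - 302 = 0, i.e. α is a root of g(x) = (x - 27)^3 - 302 = x^3 - 81x^2 + 2187x - 19985. Since g(x) = h(x - 27) where h(x) = x^3 - 302, and h is irreducible over Q (because 302 is not a perfect cube, so h has no rational root, and a monic cubic with no rational root is irreducible), g is also irreducible (irreducibility is preserved under the substitution x → x - 27). Hence m_α(x) = x^3 - 81x^2 + 2187x - 19985.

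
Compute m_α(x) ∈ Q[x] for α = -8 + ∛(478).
m_α(x) = x^3 + 24x^2 + 192x + 34

Set β = α + 8 = ∛(478), so β^3 = 478. Then (α + 8)^3 - 478 = 0, i.e. α is a root of g(x) = (x + 8)^3 - 478 = x^3 + 24x^2 + 192x + 34. Since g(x) = h(x + 8) where h(x) = x^3 - 478, and h is irreducible over Q (because 478 is not a perfect cube, so h has no rational root, and a monic cubic with no rational root is irreducible), g is also irreducible (irreducibility is preserved under the substitution x → x + 8). Hence m_α(x) = x^3 + 24x^2 + 192x + 34.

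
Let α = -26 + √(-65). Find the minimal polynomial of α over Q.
m_α(x) = x^2 + 52x + 741

From α + 26 = √(-65), squaring gives (α + 26)^2 = -65, i.e. α^2 + 52α + 676 = -65, so α^2 + 52α + 741 = 0. The discriminant of x^2 + 52x + 741 is (52)^2 - 4·(741) = 2704 - 2964 = -260, and 4·(-65) is not a perfect square in Q since -65 is squarefree and ≠ 1. Hence x^2 + 52x + 741 is irreducible over Q and is the minimal polynomial of α.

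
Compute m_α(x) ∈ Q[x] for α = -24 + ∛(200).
m_α(x) = x^3 + 72x^2 + 1728x + 13624

Set β = α + 24 = ∛(200), so β^3 = 200. Then (α + 24)^3 - 200 = 0, i.e. α is a root of g(x) = (x + 24)^3 - 200 = x^3 + 72x^2 + 1728x + 13624. Since g(x) = h(x + 24) where h(x) = x^3 - 200, and h is irreducible over Q (because 200 is not a perfect cube, so h has no rational root, and a monic cubic with no rational root is irreducible), g is also irreducible (irreducibility is preserved under the substitution x → x + 24). Hence m_α(x) = x^3 + 72x^2 + 1728x + 13624.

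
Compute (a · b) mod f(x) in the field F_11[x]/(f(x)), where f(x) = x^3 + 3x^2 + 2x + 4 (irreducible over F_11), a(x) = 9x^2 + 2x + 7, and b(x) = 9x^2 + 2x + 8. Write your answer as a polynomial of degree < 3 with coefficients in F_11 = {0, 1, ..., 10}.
a · b ≡ 4x^2 + 10x + 4 (mod f(x))

Multiply in F_11[x]: a(x)·b(x) = (9x^2 + 2x + 7)·(9x^2 + 2x + 8) = 4x^4 + 3x^3 + 7x^2 + 8x + 1. This has degree ≥ 3, so divide by f(x) over F_11: 4x^4 + 3x^3 + 7x^2 + 8x + 1 = (4x + 2)·(x^3 + 3x^2 + 2x + 4) + (4x^2 + 10x + 4). Hence a·b ≡ 4x^2 + 10x + 4 (mod f). (F_11[x]/(f) is a field with 11^3 = 1331 elements since f is irreducible of degree 3.)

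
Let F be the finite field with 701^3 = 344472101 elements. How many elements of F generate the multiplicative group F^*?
There are φ(344472100) = 118104480 primitive elements

F_q^* is cyclic of order q - 1 = 344472100. A cyclic group of order m has exactly φ(m) generators. Here m = 344472100 = 2^2 · 5^2 · 7 · 492103, so the number of primitive elements is φ(344472100) = 118104480.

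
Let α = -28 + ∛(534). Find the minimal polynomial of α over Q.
m_α(x) = x^3 + 84x^2 + 2352x + 21418

Set β = α + 28 = ∛(534), so β^3 = 534. Then (α + 28)^3 - 534 = 0, i.e. α is a root of g(x) = (x + 28)^3 - 534 = x^3 + 84x^2 + 2352x + 21418. Since g(x) = h(x + 28) where h(x) = x^3 - 534, and h is irreducible over Q (because 534 is not a perfect cube, so h has no rational root, and a monic cubic with no rational root is irreducible), g is also irreducible (irreducibility is preserved under the substitution x → x + 28). Hence m_α(x) = x^3 + 84x^2 + 2352x + 21418.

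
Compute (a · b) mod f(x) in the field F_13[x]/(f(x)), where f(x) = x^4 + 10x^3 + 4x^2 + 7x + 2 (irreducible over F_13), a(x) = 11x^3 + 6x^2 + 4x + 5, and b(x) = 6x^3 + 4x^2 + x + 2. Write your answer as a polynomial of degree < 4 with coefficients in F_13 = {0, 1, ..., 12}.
a · b ≡ 10x^3 + 5x^2 + 7x (mod f(x))

Multiply in F_13[x]: a(x)·b(x) = (11x^3 + 6x^2 + 4x + 5)·(6x^3 + 4x^2 + x + 2) = x^6 + 2x^5 + 7x^4 + 9x^3 + 10x^2 + 10. This has degree ≥ 4, so divide by f(x) over F_13: x^6 + 2x^5 + 7x^4 + 9x^3 + 10x^2 + 10 = (x^2 + 5x + 5)·(x^4 + 10x^3 + 4x^2 + 7x + 2) + (10x^3 + 5x^2 + 7x). Hence a·b ≡ 10x^3 + 5x^2 + 7x (mod f). (F_13[x]/(f) is a field with 13^4 = 28561 elements since f is irreducible of degree 4.)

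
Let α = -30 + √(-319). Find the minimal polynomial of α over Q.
m_α(x) = x^2 + 60x + 1219

From α + 30 = √(-319), squaring gives (α + 30)^2 = -319, i.e. α^2 + 60α + 900 = -319, so α^2 + 60α + 1219 = 0. The discriminant of x^2 + 60x + 1219 is (60)^2 - 4·(1219) = 3600 - 4876 = -1276, and 4·(-319) is not a perfect square in Q since -319 is squarefree and ≠ 1. Hence x^2 + 60x + 1219 is irreducible over Q and is the minimal polynomial of α.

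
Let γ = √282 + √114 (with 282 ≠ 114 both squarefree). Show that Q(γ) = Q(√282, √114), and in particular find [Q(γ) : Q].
[Q(γ) : Q] = 4 (equivalently, Q(γ) = Q(√282, √114))

Obviously Q(γ) ⊆ Q(√282, √114), and [Q(√282, √114):Q] = 4 (since 282, 114 are distinct squarefree integers > 1 with 32148 not a perfect square). To show equality we compute the minimal polynomial of γ. From γ = √282 + √114: γ^2 = 282 + 2√(32148) + 114 = 396 + 2√(32148), so γ^2 - 396 = 2√(32148); squaring, (γ^2 - 396)^2 = 4·32148, i.e. γ^4 - 792γ^2 + 156816 - 128592 = 0, i.e. γ^4 - 792γ^2 + 28224 = 0. So γ is a root of x^4 - 792x^2 + 28224. This polynomial is irreducible over Q: it has no rational root (each ±√282 ± √114 is irrational), and any factorization into two quadratics over Q would force √(32148) ∈ Q (pairing opposite roots) or √282, √114 ∈ Q (other pairings), all impossible. Hence [Q(γ):Q] = 4 = [Q(√282, √114):Q], so Q(γ) = Q(√282, √114).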